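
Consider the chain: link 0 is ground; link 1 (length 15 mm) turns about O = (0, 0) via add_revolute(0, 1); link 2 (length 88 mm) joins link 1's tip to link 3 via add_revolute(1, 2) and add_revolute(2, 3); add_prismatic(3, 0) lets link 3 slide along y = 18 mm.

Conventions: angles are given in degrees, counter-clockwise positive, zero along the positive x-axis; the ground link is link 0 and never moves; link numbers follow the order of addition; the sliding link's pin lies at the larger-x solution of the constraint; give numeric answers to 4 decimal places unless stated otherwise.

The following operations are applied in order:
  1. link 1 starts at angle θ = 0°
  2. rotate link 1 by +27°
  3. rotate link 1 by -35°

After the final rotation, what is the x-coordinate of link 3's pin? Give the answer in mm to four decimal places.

geometry: r = 15 mm, L = 88 mm, e = 18 mm; θ starts at 0°
rotate link 1 by +27°: θ ← 0° +27° = 27°
rotate link 1 by -35°: θ ← 27° -35° = -8°
crank pin P = (r cos θ, r sin θ) = (14.854021, -2.087597)
h = r sin θ − e = -2.087597 − 18 = -20.087597
x = r cos θ + √(L² − h²) = 14.854021 + 85.676651 = 100.530672

100.5307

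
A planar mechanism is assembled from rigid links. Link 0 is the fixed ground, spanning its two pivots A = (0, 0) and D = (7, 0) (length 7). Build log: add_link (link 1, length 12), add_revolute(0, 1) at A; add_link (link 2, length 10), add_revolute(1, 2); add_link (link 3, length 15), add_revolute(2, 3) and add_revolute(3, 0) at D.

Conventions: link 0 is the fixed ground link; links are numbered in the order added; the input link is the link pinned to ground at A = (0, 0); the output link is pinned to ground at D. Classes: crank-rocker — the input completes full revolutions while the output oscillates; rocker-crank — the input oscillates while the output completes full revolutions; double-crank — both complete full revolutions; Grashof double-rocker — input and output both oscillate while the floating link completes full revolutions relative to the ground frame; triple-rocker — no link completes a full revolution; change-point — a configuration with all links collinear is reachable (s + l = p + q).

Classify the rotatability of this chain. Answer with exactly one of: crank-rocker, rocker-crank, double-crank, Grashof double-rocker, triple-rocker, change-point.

lengths: ground=7, input=12, coupler=10, output=15
sorted: s=7 (shortest), l=15 (longest), p+q=22
s + l = 22 vs p + q = 22
s + l = p + q → change-point (collinear configuration reachable)

change-point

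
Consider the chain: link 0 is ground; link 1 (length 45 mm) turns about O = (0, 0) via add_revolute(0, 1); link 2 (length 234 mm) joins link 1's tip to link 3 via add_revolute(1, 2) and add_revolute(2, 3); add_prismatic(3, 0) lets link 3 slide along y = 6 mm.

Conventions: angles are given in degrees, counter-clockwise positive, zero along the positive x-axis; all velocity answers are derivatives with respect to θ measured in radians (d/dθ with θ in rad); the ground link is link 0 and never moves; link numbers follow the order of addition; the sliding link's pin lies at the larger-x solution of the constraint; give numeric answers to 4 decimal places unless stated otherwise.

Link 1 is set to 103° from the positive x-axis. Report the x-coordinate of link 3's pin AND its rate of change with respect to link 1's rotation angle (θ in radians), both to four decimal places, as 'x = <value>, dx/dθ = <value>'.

geometry: r = 45 mm, L = 234 mm, e = 6 mm
crank pin P = (r cos θ, r sin θ) = (-10.122797, 43.846653)
h = r sin θ − e = 43.846653 − 6 = 37.846653
x = r cos θ + √(L² − h²) = -10.122797 + 230.919100 = 220.796303
dx/dθ = −r sin θ − h·r cos θ/√(L² − h²) (θ in radians; h = 37.846653) = -42.187570

x = 220.7963, dx/dθ = -42.1876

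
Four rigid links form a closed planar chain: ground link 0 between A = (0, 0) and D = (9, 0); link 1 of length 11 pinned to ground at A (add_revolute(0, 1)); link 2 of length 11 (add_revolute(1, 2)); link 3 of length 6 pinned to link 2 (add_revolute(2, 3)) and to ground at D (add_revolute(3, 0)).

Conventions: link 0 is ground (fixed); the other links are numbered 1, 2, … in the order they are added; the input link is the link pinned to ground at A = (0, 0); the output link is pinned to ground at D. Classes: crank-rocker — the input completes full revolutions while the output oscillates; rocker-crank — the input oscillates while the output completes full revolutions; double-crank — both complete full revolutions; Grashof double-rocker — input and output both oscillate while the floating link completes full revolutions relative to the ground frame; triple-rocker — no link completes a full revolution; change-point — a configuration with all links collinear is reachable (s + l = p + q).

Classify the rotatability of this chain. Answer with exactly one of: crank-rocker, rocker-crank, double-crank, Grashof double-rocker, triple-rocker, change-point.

lengths: ground=9, input=11, coupler=11, output=6
sorted: s=6 (shortest), l=11 (longest), p+q=20
s + l = 17 vs p + q = 20
s + l < p + q (Grashof) with shortest = output link → rocker-crank

rocker-crank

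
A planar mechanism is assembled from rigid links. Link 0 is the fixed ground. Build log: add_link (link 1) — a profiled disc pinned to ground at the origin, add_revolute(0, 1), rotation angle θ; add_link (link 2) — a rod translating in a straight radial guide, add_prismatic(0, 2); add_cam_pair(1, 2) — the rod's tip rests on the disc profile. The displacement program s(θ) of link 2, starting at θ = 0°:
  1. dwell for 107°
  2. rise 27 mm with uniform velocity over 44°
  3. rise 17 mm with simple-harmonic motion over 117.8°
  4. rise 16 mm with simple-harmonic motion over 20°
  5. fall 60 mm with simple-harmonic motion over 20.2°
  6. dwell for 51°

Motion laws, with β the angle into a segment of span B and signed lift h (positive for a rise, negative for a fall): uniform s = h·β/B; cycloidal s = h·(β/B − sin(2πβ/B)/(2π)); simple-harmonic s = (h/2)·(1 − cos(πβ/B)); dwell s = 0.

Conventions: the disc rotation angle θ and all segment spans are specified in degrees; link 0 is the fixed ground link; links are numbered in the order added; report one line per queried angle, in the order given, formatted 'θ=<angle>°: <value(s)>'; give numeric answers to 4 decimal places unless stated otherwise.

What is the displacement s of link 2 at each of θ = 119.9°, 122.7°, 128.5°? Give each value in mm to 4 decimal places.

seg 1 [0°–107°] dwell: s stays 0.0000
seg 2 [107°–151°] uniform, h=27: θ=119.9° here. β=12.9, B=44. 27·12.9/44 = 7.9159 → s = 7.9159
seg 2 [107°–151°] uniform, h=27: θ=122.7° here. β=15.7, B=44. 27·15.7/44 = 9.6341 → s = 9.6341
seg 2 [107°–151°] uniform, h=27: θ=128.5° here. β=21.5, B=44. 27·21.5/44 = 13.1932 → s = 13.1932

θ=119.9°: 7.9159
θ=122.7°: 9.6341
θ=128.5°: 13.1932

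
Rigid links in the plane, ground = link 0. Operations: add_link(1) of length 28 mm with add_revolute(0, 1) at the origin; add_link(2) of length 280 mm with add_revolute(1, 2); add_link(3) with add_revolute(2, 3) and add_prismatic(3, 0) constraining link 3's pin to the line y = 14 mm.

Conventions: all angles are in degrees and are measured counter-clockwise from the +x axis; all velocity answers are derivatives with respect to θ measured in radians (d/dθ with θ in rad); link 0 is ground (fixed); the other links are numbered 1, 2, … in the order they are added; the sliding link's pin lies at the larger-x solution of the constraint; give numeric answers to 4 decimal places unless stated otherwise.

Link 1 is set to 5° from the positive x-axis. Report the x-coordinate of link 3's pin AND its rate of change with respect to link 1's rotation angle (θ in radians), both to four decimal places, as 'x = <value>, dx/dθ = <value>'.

geometry: r = 28 mm, L = 280 mm, e = 14 mm
crank pin P = (r cos θ, r sin θ) = (27.893452, 2.440361)
h = r sin θ − e = 2.440361 − 14 = -11.559639
x = r cos θ + √(L² − h²) = 27.893452 + 279.761282 = 307.654733
dx/dθ = −r sin θ − h·r cos θ/√(L² − h²) (θ in radians; h = -11.559639) = -1.287813

x = 307.6547, dx/dθ = -1.2878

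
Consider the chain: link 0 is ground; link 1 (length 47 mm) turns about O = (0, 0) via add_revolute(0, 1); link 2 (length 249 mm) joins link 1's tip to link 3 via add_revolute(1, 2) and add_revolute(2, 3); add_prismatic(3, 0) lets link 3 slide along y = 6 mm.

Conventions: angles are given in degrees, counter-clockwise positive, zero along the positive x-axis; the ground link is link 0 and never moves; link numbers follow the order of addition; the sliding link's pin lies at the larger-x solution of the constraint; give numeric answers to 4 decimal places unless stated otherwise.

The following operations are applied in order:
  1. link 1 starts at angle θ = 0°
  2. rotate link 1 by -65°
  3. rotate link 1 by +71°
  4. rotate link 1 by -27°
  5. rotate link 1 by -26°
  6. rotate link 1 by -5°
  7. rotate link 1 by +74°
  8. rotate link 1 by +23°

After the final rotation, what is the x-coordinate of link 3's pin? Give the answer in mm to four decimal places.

geometry: r = 47 mm, L = 249 mm, e = 6 mm; θ starts at 0°
rotate link 1 by -65°: θ ← 0° -65° = -65°
rotate link 1 by +71°: θ ← -65° +71° = 6°
rotate link 1 by -27°: θ ← 6° -27° = -21°
rotate link 1 by -26°: θ ← -21° -26° = -47°
rotate link 1 by -5°: θ ← -47° -5° = -52°
rotate link 1 by +74°: θ ← -52° +74° = 22°
rotate link 1 by +23°: θ ← 22° +23° = 45°
crank pin P = (r cos θ, r sin θ) = (33.234019, 33.234019)
h = r sin θ − e = 33.234019 − 6 = 27.234019
x = r cos θ + √(L² − h²) = 33.234019 + 247.506178 = 280.740197

280.7402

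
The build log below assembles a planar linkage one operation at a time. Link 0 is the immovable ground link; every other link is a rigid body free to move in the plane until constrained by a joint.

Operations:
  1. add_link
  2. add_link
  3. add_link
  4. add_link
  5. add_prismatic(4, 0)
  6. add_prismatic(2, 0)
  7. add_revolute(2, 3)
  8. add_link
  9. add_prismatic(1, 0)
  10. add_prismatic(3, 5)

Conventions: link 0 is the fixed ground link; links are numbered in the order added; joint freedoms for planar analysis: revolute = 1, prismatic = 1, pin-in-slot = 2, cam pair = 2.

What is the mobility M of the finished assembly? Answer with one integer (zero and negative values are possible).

ground; <1,0,0>
#1 <2,0,0>
#2 <3,0,0>
#3 <4,0,0>
#4 <5,0,0>
P:4↔0 J1 <5,1,0>
P:2↔0 J1 <5,2,0>
R:2↔3 J1 <5,3,0>
#5 <6,3,0>
P:1↔0 J1 <6,4,0>
P:3↔5 J1 <6,5,0>
3×5 − 2×5 − 1×0 = 5

M = 5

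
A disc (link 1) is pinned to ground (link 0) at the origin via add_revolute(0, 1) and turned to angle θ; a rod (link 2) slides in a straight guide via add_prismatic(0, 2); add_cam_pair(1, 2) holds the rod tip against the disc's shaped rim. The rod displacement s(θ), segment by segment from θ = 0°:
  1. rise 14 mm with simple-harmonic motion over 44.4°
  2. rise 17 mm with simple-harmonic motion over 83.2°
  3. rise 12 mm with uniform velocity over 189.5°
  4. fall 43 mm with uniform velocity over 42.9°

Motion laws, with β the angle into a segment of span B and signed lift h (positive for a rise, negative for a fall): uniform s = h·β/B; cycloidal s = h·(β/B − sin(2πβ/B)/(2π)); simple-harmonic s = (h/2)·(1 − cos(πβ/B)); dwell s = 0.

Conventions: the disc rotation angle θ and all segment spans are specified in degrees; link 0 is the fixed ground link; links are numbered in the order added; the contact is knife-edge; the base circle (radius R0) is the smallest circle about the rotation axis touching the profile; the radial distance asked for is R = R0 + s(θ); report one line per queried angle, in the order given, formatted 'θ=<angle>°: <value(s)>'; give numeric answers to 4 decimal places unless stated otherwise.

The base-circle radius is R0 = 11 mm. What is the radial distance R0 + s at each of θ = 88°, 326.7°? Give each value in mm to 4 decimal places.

segment 1 (0° to 44.4°, simple-harmonic, h = 14) is passed completely: s = 0.0000 + (14) = 14.0000
θ = 88° falls in segment 2 (44.4° to 127.6°, simple-harmonic, h = 17): β = 88 − 44.4 = 43.6°, B = 83.2°; Δs = 17/2·(1 − cos(π·0.5240)) = 9.1413; s = 14.0000 + 9.1413 = 23.1413
segment 2 (44.4° to 127.6°, simple-harmonic, h = 17) is passed completely: s = 14.0000 + (17) = 31.0000
segment 3 (127.6° to 317.1°, uniform, h = 12) is passed completely: s = 31.0000 + (12) = 43.0000
θ = 326.7° falls in segment 4 (317.1° to 360°, uniform, h = -43): β = 326.7 − 317.1 = 9.6°, B = 42.9°; Δs = -43·9.6/42.9 = -9.6224; s = 43.0000 − 9.6224 = 33.3776
θ=88°: R = R0 + s = 11 + 23.1413 = 34.1413
θ=326.7°: R = R0 + s = 11 + 33.3776 = 44.3776

θ=88°: 34.1413
θ=326.7°: 44.3776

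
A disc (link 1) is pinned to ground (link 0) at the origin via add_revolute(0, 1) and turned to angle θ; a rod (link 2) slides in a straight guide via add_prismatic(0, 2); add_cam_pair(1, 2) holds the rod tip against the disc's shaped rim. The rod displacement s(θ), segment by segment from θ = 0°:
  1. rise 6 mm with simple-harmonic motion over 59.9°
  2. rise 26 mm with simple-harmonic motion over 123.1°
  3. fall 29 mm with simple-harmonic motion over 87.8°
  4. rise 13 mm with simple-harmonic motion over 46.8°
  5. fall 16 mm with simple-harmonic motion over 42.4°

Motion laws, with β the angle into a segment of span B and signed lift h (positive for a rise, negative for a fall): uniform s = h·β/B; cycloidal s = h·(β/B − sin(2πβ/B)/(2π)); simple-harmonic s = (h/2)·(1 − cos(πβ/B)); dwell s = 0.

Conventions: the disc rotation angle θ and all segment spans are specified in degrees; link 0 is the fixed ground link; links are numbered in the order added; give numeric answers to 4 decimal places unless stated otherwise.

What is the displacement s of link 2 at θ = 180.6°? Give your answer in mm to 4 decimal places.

segment 1 (0° to 59.9°, simple-harmonic, h = 6) is passed completely: s = 0.0000 + (6) = 6.0000
θ = 180.6° falls in segment 2 (59.9° to 183°, simple-harmonic, h = 26): β = 180.6 − 59.9 = 120.7°, B = 123.1°; Δs = 26/2·(1 − cos(π·0.9805)) = 25.9756; s = 6.0000 + 25.9756 = 31.9756

31.9756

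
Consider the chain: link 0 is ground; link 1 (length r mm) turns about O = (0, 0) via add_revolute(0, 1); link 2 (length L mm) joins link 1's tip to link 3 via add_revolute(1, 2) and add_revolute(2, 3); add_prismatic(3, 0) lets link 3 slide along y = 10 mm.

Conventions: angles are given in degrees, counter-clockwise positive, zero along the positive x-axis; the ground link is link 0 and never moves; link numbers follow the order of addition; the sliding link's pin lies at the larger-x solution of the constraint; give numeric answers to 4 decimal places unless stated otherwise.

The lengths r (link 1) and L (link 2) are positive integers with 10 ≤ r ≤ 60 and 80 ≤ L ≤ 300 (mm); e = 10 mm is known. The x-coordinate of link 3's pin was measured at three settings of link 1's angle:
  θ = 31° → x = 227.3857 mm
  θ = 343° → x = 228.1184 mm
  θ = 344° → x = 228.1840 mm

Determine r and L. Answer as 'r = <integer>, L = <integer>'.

constraint per measurement: (x − r cos θ)² + (r sin θ − e)² = L²
subtracting the θ₁ and θ₂ equations cancels the r² and L² terms:
r = (x₁² − x₂²) / (2[(x₁cos θ₁ + e sin θ₁) − (x₂cos θ₂ + e sin θ₂)]) = 11.0010 → r = 11
L² = (x₁ − r cos θ₁)² + (r sin θ₁ − e)² = 47523.9813 → L = 218.0000 → L = 218
check at θ₃=344°: x = 228.1840 (printed 228.1840) ✓

r = 11, L = 218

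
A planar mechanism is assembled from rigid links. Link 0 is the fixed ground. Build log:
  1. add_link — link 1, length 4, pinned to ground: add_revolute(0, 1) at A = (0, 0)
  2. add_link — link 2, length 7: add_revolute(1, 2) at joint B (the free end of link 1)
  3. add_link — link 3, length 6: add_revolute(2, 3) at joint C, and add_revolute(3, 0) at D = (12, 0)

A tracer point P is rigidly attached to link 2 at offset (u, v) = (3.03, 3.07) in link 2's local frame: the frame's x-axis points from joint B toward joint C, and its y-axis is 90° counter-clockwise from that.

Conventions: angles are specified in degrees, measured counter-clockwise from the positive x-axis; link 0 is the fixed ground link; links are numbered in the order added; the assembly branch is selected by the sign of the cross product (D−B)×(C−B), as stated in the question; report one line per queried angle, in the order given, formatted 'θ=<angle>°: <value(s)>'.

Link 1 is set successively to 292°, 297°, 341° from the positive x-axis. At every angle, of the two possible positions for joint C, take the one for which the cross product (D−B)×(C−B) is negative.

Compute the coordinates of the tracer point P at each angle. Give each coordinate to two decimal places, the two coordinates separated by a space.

A=(0,0), D=(12.00,0)
θ=292°: B = A + 4.00·(cos292°, sin292°) = (1.4984, -3.7087)
θ=292°: |BD| = 11.1372
θ=292°: circle(B,7.00) ∩ circle(D,6.00): a=6.1522, h=3.3392
θ=292°:   candidates: C₊=(6.1876,1.4886) cross=37.189; C₋=(8.4115,-4.8086) cross=-37.189
θ=292°:   branch - wants cross < 0 → take C=(8.4115,-4.8086) (cross=-37.189)
θ=292°: ex = (C−B)/|BC| = (0.9876,-0.1571); ey = (0.1571,0.9876)
θ=292°: P = B + 3.03·ex + 3.07·ey = (4.9732,-1.1529)
θ=297°: B = A + 4.00·(cos297°, sin297°) = (1.8160, -3.5640)
θ=297°: |BD| = 10.7897
θ=297°: circle(B,7.00) ∩ circle(D,6.00): a=5.9973, h=3.6101
θ=297°:   candidates: C₊=(6.2841,1.8244) cross=38.952; C₋=(8.6691,-4.9905) cross=-38.952
θ=297°:   branch - wants cross < 0 → take C=(8.6691,-4.9905) (cross=-38.952)
θ=297°: ex = (C−B)/|BC| = (0.9790,-0.2038); ey = (0.2038,0.9790)
θ=297°: P = B + 3.03·ex + 3.07·ey = (5.4080,-1.1759)
θ=341°: B = A + 4.00·(cos341°, sin341°) = (3.7821, -1.3023)
θ=341°: |BD| = 8.3205
θ=341°: circle(B,7.00) ∩ circle(D,6.00): a=4.9414, h=4.9580
θ=341°:   candidates: C₊=(7.8866,4.3681) cross=41.253; C₋=(9.4386,-5.4258) cross=-41.253
θ=341°:   branch - wants cross < 0 → take C=(9.4386,-5.4258) (cross=-41.253)
θ=341°: ex = (C−B)/|BC| = (0.8081,-0.5891); ey = (0.5891,0.8081)
θ=341°: P = B + 3.03·ex + 3.07·ey = (8.0390,-0.6064)

θ=292°: 4.97 -1.15
θ=297°: 5.41 -1.18
θ=341°: 8.04 -0.61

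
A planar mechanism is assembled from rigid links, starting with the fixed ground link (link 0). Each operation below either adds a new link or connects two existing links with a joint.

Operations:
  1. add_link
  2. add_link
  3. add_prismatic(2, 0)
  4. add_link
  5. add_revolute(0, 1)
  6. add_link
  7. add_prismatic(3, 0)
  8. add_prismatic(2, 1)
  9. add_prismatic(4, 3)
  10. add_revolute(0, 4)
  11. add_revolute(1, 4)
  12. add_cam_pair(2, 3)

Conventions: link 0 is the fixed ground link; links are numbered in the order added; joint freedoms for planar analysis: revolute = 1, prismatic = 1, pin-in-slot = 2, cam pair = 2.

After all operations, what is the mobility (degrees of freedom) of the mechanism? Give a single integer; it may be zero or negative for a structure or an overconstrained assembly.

link 0 = ground. State L|J1|J2 = 1|0|0
+link1  2|0|0
+link2  3|0|0
P(2,0) f=1→J1  3|1|0
+link3  4|1|0
R(0,1) f=1→J1  4|2|0
+link4  5|2|0
P(3,0) f=1→J1  5|3|0
P(2,1) f=1→J1  5|4|0
P(4,3) f=1→J1  5|5|0
R(0,4) f=1→J1  5|6|0
R(1,4) f=1→J1  5|7|0
C(2,3) f=2→J2  5|7|1
M = 3(5−1)−2·7−1 = 12−14−1 = -3

M = -3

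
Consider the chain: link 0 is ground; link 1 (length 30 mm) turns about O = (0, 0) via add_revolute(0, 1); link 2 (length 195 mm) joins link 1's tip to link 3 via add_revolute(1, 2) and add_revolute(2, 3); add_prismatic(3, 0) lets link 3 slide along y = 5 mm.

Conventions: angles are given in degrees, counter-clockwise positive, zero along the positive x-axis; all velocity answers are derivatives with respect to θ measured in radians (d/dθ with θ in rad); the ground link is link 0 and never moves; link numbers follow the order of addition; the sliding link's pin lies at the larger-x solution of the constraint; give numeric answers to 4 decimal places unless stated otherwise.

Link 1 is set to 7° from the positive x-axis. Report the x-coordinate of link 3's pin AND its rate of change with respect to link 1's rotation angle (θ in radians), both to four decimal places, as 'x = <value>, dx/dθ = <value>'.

geometry: r = 30 mm, L = 195 mm, e = 5 mm
crank pin P = (r cos θ, r sin θ) = (29.776385, 3.656080)
h = r sin θ − e = 3.656080 − 5 = -1.343920
x = r cos θ + √(L² − h²) = 29.776385 + 194.995369 = 224.771753
dx/dθ = −r sin θ − h·r cos θ/√(L² − h²) (θ in radians; h = -1.343920) = -3.450860

x = 224.7718, dx/dθ = -3.4509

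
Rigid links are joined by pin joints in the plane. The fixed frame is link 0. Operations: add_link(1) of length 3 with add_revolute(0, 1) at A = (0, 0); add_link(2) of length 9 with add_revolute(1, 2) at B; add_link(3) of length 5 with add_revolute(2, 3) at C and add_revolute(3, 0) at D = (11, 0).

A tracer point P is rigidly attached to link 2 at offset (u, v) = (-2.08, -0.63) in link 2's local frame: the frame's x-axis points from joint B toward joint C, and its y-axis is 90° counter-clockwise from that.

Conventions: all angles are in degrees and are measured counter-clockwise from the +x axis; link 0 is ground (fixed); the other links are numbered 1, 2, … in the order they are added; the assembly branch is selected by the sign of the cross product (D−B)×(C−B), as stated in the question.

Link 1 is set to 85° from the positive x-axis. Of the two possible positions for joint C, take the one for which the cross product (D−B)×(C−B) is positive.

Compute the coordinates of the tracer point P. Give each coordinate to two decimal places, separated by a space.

A=(0,0), D=(11.00,0)
B = A + 3.00·(cos85°, sin85°) = (0.2615, 2.9886)
|BD| = 11.1466
circle(B,9.00) ∩ circle(D,5.00): a=8.0853, h=3.9532
  candidates: C₊=(9.1107,4.6293) cross=44.065; C₋=(6.9908,-2.9877) cross=-44.065
  branch + wants cross > 0 → take C=(9.1107,4.6293) (cross=44.065)
ex = (C−B)/|BC| = (0.9832,0.1823); ey = (-0.1823,0.9832)
P = B + -2.08·ex + -0.63·ey = (-1.6688,1.9900)

-1.67 1.99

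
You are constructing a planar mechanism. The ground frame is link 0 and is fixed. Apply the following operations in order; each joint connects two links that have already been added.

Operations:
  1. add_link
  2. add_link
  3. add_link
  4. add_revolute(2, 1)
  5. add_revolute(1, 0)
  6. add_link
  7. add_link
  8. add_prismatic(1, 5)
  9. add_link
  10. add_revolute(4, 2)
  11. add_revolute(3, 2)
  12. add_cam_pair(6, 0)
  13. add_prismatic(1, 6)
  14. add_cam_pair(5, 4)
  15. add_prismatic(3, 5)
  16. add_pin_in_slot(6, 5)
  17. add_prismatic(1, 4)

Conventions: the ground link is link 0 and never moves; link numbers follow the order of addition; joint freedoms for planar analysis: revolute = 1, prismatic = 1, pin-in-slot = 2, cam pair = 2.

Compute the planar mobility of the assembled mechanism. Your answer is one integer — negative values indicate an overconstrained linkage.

link 0 = ground. State L|J1|J2 = 1|0|0
+link1  2|0|0
+link2  3|0|0
+link3  4|0|0
R(2,1) f=1→J1  4|1|0
R(1,0) f=1→J1  4|2|0
+link4  5|2|0
+link5  6|2|0
P(1,5) f=1→J1  6|3|0
+link6  7|3|0
R(4,2) f=1→J1  7|4|0
R(3,2) f=1→J1  7|5|0
C(6,0) f=2→J2  7|5|1
P(1,6) f=1→J1  7|6|1
C(5,4) f=2→J2  7|6|2
P(3,5) f=1→J1  7|7|2
PS(6,5) f=2→J2  7|7|3
P(1,4) f=1→J1  7|8|3
M = 3(7−1)−2·8−3 = 18−16−3 = -1

M = -1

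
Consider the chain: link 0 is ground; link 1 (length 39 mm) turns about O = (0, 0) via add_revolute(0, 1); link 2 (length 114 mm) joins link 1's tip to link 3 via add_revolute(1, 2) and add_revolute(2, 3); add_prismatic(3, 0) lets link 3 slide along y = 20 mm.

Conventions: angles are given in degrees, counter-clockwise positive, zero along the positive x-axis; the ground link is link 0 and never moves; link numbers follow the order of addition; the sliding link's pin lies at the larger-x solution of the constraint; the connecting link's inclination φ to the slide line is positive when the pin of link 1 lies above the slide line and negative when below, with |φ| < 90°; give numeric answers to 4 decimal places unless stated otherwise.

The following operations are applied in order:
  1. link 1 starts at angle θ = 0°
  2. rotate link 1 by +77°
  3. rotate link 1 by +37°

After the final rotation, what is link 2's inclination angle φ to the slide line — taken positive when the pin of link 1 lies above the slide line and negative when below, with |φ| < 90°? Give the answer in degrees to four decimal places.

geometry: r = 39 mm, L = 114 mm, e = 20 mm; θ starts at 0°
rotate link 1 by +77°: θ ← 0° +77° = 77°
rotate link 1 by +37°: θ ← 77° +37° = 114°
h = r sin θ − e = 35.628273 − 20 = 15.628273
sin φ = h / L = 15.628273 / 114 = 0.13709011
φ = arcsin(0.13709011) = 7.879498°

7.8795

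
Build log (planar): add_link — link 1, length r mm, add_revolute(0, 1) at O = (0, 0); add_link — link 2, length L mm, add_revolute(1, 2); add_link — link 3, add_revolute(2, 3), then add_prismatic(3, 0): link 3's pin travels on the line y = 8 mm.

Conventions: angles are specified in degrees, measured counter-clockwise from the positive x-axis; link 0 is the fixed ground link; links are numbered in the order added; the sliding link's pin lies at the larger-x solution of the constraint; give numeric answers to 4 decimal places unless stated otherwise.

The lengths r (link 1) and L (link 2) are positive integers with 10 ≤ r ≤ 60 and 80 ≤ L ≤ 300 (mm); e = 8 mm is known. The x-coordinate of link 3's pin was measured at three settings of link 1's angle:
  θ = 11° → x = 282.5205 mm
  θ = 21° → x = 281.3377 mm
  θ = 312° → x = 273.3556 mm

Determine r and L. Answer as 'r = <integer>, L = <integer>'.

constraint per measurement: (x − r cos θ)² + (r sin θ − e)² = L²
subtracting the θ₁ and θ₂ equations cancels the r² and L² terms:
r = (x₁² − x₂²) / (2[(x₁cos θ₁ + e sin θ₁) − (x₂cos θ₂ + e sin θ₂)]) = 25.0013 → r = 25
L² = (x₁ − r cos θ₁)² + (r sin θ₁ − e)² = 66564.0192 → L = 258.0000 → L = 258
check at θ₃=312°: x = 273.3556 (printed 273.3556) ✓

r = 25, L = 258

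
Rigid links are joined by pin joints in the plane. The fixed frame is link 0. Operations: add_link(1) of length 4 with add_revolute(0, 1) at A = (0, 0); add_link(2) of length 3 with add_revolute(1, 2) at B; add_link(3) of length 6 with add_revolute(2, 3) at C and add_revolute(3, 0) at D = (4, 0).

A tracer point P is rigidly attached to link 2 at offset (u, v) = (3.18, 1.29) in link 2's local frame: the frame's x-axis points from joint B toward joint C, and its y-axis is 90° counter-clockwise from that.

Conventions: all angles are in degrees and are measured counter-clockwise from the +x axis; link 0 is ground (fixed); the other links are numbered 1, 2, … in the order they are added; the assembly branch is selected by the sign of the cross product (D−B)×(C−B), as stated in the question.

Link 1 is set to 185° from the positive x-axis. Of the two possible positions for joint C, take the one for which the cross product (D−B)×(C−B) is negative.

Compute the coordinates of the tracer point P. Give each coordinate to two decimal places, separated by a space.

A=(0,0), D=(4.00,0)
B = A + 4.00·(cos185°, sin185°) = (-3.9848, -0.3486)
|BD| = 7.9924
circle(B,3.00) ∩ circle(D,6.00): a=2.3071, h=1.9176
  candidates: C₊=(-1.7635,1.6678) cross=15.327; C₋=(-1.5962,-2.1638) cross=-15.327
  branch - wants cross < 0 → take C=(-1.5962,-2.1638) (cross=-15.327)
ex = (C−B)/|BC| = (0.7962,-0.6051); ey = (0.6051,0.7962)
P = B + 3.18·ex + 1.29·ey = (-0.6724,-1.2456)

-0.67 -1.25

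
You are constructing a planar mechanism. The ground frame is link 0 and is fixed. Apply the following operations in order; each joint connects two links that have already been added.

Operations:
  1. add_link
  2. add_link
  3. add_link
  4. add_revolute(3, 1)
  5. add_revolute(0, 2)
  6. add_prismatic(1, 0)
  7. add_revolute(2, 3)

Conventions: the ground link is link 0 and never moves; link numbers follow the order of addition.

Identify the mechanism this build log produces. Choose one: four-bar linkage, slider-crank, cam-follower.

links: 4 (incl. ground); joints: 3 revolute, 1 prismatic, 0 higher (cam) pair, forming one closed loop
4 links, 3 revolutes + 1 prismatic in one loop → slider-crank

slider-crank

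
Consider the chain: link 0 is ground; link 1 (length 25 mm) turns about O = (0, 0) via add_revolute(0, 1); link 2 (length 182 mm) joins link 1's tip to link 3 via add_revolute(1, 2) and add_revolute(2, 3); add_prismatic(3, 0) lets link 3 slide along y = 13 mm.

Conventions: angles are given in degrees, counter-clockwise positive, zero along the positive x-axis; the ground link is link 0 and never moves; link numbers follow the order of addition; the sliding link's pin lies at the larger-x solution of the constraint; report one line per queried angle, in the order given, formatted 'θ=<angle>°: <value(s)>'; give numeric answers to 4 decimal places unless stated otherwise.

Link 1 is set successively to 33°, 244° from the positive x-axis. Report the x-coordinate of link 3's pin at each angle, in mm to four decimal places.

geometry: r = 25 mm, L = 182 mm, e = 13 mm
θ=33°: crank pin P = (r cos θ, r sin θ) = (20.966764, 13.615976)
θ=33°: h = r sin θ − e = 13.615976 − 13 = 0.615976
θ=33°: x = r cos θ + √(L² − h²) = 20.966764 + 181.998958 = 202.965722
θ=244°: crank pin P = (r cos θ, r sin θ) = (-10.959279, -22.469851)
θ=244°: h = r sin θ − e = -22.469851 − 13 = -35.469851
θ=244°: x = r cos θ + √(L² − h²) = -10.959279 + 178.510195 = 167.550916

θ=33°: 202.9657
θ=244°: 167.5509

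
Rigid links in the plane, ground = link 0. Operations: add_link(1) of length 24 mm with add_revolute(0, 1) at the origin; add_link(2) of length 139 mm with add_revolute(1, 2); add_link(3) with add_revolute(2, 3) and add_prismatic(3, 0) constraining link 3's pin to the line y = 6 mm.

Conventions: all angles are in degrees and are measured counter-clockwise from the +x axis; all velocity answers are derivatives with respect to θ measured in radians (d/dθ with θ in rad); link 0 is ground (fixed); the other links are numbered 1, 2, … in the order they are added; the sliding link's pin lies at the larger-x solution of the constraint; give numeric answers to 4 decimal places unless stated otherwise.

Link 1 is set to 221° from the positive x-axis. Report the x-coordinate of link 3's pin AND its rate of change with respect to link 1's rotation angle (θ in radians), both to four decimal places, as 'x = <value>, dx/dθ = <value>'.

geometry: r = 24 mm, L = 139 mm, e = 6 mm
crank pin P = (r cos θ, r sin θ) = (-18.113030, -15.745417)
h = r sin θ − e = -15.745417 − 6 = -21.745417
x = r cos θ + √(L² − h²) = -18.113030 + 137.288517 = 119.175487
dx/dθ = −r sin θ − h·r cos θ/√(L² − h²) (θ in radians; h = -21.745417) = 12.876456

x = 119.1755, dx/dθ = 12.8765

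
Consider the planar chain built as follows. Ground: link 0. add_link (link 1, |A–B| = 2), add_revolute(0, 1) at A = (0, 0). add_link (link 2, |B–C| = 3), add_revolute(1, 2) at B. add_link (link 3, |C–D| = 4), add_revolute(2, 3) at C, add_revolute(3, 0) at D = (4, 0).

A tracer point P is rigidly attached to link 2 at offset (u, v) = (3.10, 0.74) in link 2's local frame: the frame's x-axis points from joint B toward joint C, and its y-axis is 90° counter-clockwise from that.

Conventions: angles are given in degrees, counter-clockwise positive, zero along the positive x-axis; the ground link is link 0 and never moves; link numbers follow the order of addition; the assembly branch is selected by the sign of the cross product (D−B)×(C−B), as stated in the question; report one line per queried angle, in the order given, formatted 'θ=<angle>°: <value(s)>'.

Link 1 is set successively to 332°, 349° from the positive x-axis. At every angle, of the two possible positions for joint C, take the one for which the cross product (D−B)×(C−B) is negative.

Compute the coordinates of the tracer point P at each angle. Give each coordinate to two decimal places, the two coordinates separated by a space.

A=(0,0), D=(4.00,0)
θ=332°: B = A + 2.00·(cos332°, sin332°) = (1.7659, -0.9389)
θ=332°: |BD| = 2.4234
θ=332°: circle(B,3.00) ∩ circle(D,4.00): a=-0.2326, h=2.9910
θ=332°:   candidates: C₊=(0.3927,1.7283) cross=7.248; C₋=(2.7104,-3.7864) cross=-7.248
θ=332°:   branch - wants cross < 0 → take C=(2.7104,-3.7864) (cross=-7.248)
θ=332°: ex = (C−B)/|BC| = (0.3148,-0.9492); ey = (0.9492,0.3148)
θ=332°: P = B + 3.10·ex + 0.74·ey = (3.4442,-3.6483)
θ=349°: B = A + 2.00·(cos349°, sin349°) = (1.9633, -0.3816)
θ=349°: |BD| = 2.0722
θ=349°: circle(B,3.00) ∩ circle(D,4.00): a=-0.6529, h=2.9281
θ=349°:   candidates: C₊=(0.7822,2.3761) cross=6.068; C₋=(1.8607,-3.3799) cross=-6.068
θ=349°:   branch - wants cross < 0 → take C=(1.8607,-3.3799) (cross=-6.068)
θ=349°: ex = (C−B)/|BC| = (-0.0342,-0.9994); ey = (0.9994,-0.0342)
θ=349°: P = B + 3.10·ex + 0.74·ey = (2.5969,-3.5051)

θ=332°: 3.44 -3.65
θ=349°: 2.60 -3.51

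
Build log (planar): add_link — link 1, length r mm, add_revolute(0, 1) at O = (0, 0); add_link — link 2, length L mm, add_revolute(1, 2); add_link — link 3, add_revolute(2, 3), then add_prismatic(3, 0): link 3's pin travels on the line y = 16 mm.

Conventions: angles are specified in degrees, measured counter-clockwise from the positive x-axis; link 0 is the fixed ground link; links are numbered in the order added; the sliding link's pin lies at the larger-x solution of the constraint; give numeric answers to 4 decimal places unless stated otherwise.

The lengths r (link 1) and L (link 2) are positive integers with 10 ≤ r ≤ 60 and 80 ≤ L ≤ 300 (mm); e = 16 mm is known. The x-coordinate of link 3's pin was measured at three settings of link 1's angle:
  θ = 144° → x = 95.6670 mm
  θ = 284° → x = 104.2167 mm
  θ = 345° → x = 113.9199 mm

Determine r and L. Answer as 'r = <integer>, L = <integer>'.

constraint per measurement: (x − r cos θ)² + (r sin θ − e)² = L²
subtracting the θ₁ and θ₂ equations cancels the r² and L² terms:
r = (x₁² − x₂²) / (2[(x₁cos θ₁ + e sin θ₁) − (x₂cos θ₂ + e sin θ₂)]) = 11.0000 → r = 11
L² = (x₁ − r cos θ₁)² + (r sin θ₁ − e)² = 11024.9915 → L = 105.0000 → L = 105
check at θ₃=345°: x = 113.9199 (printed 113.9199) ✓

r = 11, L = 105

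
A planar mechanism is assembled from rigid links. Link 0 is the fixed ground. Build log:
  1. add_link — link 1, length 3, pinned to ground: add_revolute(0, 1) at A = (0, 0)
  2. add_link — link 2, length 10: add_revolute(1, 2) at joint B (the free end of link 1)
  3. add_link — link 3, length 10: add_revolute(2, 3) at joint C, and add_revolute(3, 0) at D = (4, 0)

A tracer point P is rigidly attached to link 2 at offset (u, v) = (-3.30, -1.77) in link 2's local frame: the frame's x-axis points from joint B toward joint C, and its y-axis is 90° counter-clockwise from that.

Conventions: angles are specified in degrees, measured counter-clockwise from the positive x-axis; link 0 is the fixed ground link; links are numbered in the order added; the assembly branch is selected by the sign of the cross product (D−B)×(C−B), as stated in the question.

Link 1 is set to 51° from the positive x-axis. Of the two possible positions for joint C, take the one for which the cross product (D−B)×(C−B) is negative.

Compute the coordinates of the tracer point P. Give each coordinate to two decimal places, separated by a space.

A=(0,0), D=(4.00,0)
B = A + 3.00·(cos51°, sin51°) = (1.8880, 2.3314)
|BD| = 3.1458
circle(B,10.00) ∩ circle(D,10.00): a=1.5729, h=9.8755
  candidates: C₊=(10.2629,7.7959) cross=31.067; C₋=(-4.3749,-5.4645) cross=-31.067
  branch - wants cross < 0 → take C=(-4.3749,-5.4645) (cross=-31.067)
ex = (C−B)/|BC| = (-0.6263,-0.7796); ey = (0.7796,-0.6263)
P = B + -3.30·ex + -1.77·ey = (2.5748,6.0126)

2.57 6.01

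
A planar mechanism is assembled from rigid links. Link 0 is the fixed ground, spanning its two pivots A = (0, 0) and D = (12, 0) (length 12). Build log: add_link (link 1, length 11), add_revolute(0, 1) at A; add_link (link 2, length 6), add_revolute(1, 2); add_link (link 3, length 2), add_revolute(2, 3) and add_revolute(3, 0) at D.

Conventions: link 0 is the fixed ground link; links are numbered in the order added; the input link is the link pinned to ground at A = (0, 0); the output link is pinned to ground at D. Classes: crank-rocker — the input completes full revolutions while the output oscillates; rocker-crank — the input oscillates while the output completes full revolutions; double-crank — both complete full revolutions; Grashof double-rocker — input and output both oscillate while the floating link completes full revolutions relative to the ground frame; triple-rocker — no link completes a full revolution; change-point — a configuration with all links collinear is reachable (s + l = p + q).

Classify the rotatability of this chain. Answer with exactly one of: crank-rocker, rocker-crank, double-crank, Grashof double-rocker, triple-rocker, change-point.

lengths: ground=12, input=11, coupler=6, output=2
sorted: s=2 (shortest), l=12 (longest), p+q=17
s + l = 14 vs p + q = 17
s + l < p + q (Grashof) with shortest = output link → rocker-crank

rocker-crank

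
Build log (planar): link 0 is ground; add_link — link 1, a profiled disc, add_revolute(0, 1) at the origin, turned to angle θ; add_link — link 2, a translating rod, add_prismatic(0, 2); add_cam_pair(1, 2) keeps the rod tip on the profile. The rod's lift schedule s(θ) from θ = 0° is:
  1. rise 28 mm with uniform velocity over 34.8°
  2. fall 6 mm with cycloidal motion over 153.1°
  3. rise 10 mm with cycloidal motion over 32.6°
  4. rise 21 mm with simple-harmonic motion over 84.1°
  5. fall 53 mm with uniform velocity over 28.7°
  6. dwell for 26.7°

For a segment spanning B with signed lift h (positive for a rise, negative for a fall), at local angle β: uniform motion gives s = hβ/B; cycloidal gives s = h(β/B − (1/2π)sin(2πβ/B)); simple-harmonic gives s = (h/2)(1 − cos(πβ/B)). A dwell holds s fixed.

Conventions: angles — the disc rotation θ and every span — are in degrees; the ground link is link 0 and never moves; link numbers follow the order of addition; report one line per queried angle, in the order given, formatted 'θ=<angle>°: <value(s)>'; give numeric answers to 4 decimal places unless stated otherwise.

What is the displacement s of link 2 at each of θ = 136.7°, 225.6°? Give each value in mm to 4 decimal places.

seg 1 [0°–34.8°] uniform, h=28: full span → s += 28 → s = 28.0000
seg 2 [34.8°–187.9°] cycloidal, h=-6: θ=136.7° here. β=101.9, B=153.1. -6·(0.6656 − sin(2π·0.6656)/(2π)) = -4.8172 → s = 23.1828
seg 2 [34.8°–187.9°] cycloidal, h=-6: full span → s += -6 → s = 22.0000
seg 3 [187.9°–220.5°] cycloidal, h=10: full span → s += 10 → s = 32.0000
seg 4 [220.5°–304.6°] simple-harmonic, h=21: θ=225.6° here. β=5.1, B=84.1. 21/2·(1 − cos(π·0.0606)) = 0.1900 → s = 32.1900

θ=136.7°: 23.1828
θ=225.6°: 32.1900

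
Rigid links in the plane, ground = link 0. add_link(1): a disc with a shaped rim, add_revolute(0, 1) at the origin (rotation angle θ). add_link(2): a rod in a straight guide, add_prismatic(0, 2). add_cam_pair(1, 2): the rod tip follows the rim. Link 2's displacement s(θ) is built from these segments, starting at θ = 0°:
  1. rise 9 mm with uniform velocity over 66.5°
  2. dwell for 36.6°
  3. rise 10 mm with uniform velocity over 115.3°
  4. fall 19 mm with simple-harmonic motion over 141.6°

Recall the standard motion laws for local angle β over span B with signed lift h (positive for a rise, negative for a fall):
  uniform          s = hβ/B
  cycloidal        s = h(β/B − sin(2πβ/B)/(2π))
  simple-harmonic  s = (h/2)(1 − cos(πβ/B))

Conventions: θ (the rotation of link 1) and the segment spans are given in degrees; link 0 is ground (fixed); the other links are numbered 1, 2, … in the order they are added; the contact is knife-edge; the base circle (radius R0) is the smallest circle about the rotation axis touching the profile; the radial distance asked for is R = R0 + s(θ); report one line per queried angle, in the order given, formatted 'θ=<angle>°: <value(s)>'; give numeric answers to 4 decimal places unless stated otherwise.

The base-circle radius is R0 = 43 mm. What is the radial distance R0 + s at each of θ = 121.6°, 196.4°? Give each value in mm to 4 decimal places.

segment 1 (0° to 66.5°, uniform, h = 9) is passed completely: s = 0.0000 + (9) = 9.0000
segment 2 (66.5° to 103.1°, dwell): s unchanged at 9.0000
θ = 121.6° falls in segment 3 (103.1° to 218.4°, uniform, h = 10): β = 121.6 − 103.1 = 18.5°, B = 115.3°; Δs = 10·18.5/115.3 = 1.6045; s = 9.0000 + 1.6045 = 10.6045
θ = 196.4° falls in segment 3 (103.1° to 218.4°, uniform, h = 10): β = 196.4 − 103.1 = 93.3°, B = 115.3°; Δs = 10·93.3/115.3 = 8.0919; s = 9.0000 + 8.0919 = 17.0919
θ=121.6°: R = R0 + s = 43 + 10.6045 = 53.6045
θ=196.4°: R = R0 + s = 43 + 17.0919 = 60.0919

θ=121.6°: 53.6045
θ=196.4°: 60.0919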